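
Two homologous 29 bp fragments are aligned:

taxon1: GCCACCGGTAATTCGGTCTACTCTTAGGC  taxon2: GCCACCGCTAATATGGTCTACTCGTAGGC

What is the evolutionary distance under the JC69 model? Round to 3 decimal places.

0.152

The sequences differ at 4 of 29 sites (8, 13, 14, 24), so p = 4/29 ≈ 0.137931.
d = −(3/4) ln(1 − 4p/3) = −0.75 ln(1 − 0.183908) = −0.75 ln(0.816092)
  = −0.75 × (-0.203228) = 0.152421 substitutions/site.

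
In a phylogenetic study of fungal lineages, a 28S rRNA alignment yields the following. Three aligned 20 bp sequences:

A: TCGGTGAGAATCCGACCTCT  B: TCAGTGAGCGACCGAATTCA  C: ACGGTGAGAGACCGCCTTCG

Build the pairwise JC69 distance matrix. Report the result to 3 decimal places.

A–B: 7/20 sites differ → p = 0.35, d = −0.75 ln(1 − 0.466667) = 0.471457 ≈ 0.471.
A–C: 6/20 sites differ → p = 0.3, d = −0.75 ln(1 − 0.4) = 0.383119 ≈ 0.383.
B–C: 6/20 sites differ → p = 0.3, d = −0.75 ln(1 − 0.4) = 0.383119 ≈ 0.383.

d(A,B) = 0.471, d(A,C) = 0.383, d(B,C) = 0.383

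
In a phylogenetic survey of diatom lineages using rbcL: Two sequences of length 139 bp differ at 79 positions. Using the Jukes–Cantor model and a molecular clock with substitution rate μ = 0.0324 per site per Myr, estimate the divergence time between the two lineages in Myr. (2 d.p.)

p = 79/139 ≈ 0.568345.
d = −(3/4) ln(1 − 4p/3) = −0.75 ln(1 − 0.757793) = −0.75 ln(0.242207)
  = −0.75 × (-1.417963) = 1.063472 substitutions/site.
Under a molecular clock d = 2μt, so t = d/(2μ) = 1.063472 / (2 × 0.0324) = 16.41 Myr.

16.41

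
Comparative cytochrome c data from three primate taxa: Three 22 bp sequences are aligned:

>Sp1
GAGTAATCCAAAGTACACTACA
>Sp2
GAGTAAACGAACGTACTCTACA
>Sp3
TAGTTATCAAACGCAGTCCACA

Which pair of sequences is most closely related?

Sp1–Sp2: 4/22 differ, p = 0.182, d = 0.208.
Sp1–Sp3: 8/22 differ, p = 0.364, d = 0.497.
Sp2–Sp3: 7/22 differ, p = 0.318, d = 0.414.
The smallest distance is between Sp1 and Sp2.

Sp1 and Sp2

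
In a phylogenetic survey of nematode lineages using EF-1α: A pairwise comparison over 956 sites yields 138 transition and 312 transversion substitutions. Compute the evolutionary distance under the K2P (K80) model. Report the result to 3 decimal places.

0.742

P = 138/956 ≈ 0.144351 and Q = 312/956 ≈ 0.32636.
Under the Kimura two-parameter model, d = −½ ln(1 − 2P − Q) − ¼ ln(1 − 2Q).
1 − 2P − Q = 0.384938, giving −½ ln(0.384938) = 0.477336.
1 − 2Q = 0.34728, giving −¼ ln(0.34728) = 0.264406.
d = 0.477336 + 0.264406 = 0.741742.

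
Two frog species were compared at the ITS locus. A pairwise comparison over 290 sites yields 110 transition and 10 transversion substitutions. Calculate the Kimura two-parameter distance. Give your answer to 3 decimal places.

0.806

P = 110/290 ≈ 0.37931 and Q = 10/290 ≈ 0.034483.
Under the Kimura two-parameter model, d = −½ ln(1 − 2P − Q) − ¼ ln(1 − 2Q).
1 − 2P − Q = 0.206897, giving −½ ln(0.206897) = 0.787767.
1 − 2Q = 0.931034, giving −¼ ln(0.931034) = 0.017865.
d = 0.787767 + 0.017865 = 0.805632.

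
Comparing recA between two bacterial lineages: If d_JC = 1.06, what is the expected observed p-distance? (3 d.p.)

0.568

p = (3/4)(1 − e^(−4d/3)) = 0.75 × (1 − e^(-1.413333)) = 0.75 × (1 − 0.243331) = 0.567502.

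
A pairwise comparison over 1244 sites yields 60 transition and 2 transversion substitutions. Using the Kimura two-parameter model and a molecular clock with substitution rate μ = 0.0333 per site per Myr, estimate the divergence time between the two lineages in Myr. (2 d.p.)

P = 60/1244 ≈ 0.048232 and Q = 2/1244 ≈ 0.001608.
Under the Kimura two-parameter model, d = −½ ln(1 − 2P − Q) − ¼ ln(1 − 2Q).
1 − 2P − Q = 0.901928, giving −½ ln(0.901928) = 0.051610.
1 − 2Q = 0.996784, giving −¼ ln(0.996784) = 0.000805.
d = 0.051610 + 0.000805 = 0.052415.
Under a molecular clock d = 2μt, so t = d/(2μ) = 0.052415 / (2 × 0.0333) = 0.79 Myr.

0.79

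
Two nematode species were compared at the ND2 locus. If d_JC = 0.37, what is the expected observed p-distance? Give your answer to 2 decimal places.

p = (3/4)(1 − e^(−4d/3)) = 0.75 × (1 − e^(-0.493333)) = 0.75 × (1 − 0.610588) = 0.292059.

0.29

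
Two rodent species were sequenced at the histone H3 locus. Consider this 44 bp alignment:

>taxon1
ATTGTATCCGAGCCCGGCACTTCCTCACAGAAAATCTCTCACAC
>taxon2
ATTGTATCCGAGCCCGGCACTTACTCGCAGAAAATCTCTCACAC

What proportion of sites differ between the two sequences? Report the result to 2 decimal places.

0.05

The sequences differ at 2 of 44 positions (sites 23, 27).
p = 2/44 = 0.045454… ≈ 0.05 (to 2 d.p.).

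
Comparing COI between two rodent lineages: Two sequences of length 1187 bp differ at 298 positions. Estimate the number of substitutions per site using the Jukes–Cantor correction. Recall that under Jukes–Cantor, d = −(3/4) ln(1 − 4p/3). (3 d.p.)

0.306

p = 298/1187 ≈ 0.251053.
d = −(3/4) ln(1 − 4p/3) = −0.75 ln(1 − 0.334737) = −0.75 ln(0.665263)
  = −0.75 × (-0.407573) = 0.305680 substitutions/site.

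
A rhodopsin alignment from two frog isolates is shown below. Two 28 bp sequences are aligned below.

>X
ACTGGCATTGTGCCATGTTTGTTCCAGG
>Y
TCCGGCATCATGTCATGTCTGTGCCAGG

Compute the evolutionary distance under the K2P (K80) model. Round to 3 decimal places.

Of 28 sites, 5 differences are transitions and 2 are transversions, so P = 5/28 ≈ 0.178571 and Q = 2/28 ≈ 0.071429.
Under the Kimura two-parameter model, d = −½ ln(1 − 2P − Q) − ¼ ln(1 − 2Q).
1 − 2P − Q = 0.571429, giving −½ ln(0.571429) = 0.279808.
1 − 2Q = 0.857142, giving −¼ ln(0.857142) = 0.038538.
d = 0.279808 + 0.038538 = 0.318346.

0.318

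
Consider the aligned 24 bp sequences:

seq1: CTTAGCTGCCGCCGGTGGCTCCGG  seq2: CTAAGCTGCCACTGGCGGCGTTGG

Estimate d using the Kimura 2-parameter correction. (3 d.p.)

0.392

Of 24 sites, 5 differences are transitions and 2 are transversions, so P = 5/24 ≈ 0.208333 and Q = 2/24 ≈ 0.083333.
Under the Kimura two-parameter model, d = −½ ln(1 − 2P − Q) − ¼ ln(1 − 2Q).
1 − 2P − Q = 0.500001, giving −½ ln(0.500001) = 0.346573.
1 − 2Q = 0.833334, giving −¼ ln(0.833334) = 0.045580.
d = 0.346573 + 0.045580 = 0.392153.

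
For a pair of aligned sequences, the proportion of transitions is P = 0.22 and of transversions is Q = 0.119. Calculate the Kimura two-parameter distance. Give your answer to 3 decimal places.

0.477

Under the Kimura two-parameter model, d = −½ ln(1 − 2P − Q) − ¼ ln(1 − 2Q).
1 − 2P − Q = 0.441, giving −½ ln(0.441) = 0.409355.
1 − 2Q = 0.762, giving −¼ ln(0.762) = 0.067952.
d = 0.409355 + 0.067952 = 0.477307.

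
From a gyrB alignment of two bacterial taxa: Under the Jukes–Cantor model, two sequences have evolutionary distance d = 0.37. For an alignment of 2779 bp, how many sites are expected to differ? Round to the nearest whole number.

Invert JC69: p = (3/4)(1 − e^(−4d/3)) = 0.75 × (1 − e^(-0.493333)) = 0.75 × (1 − 0.610588) = 0.292059.
Expected differing sites = pL ≈ 0.292059 × 2779 = 811.631961 ≈ 812.

812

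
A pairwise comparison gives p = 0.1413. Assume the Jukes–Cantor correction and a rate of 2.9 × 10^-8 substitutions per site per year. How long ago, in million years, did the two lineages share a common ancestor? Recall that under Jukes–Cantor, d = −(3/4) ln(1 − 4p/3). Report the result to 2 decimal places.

d = −(3/4) ln(1 − 4p/3) = −0.75 ln(1 − 0.1884) = −0.75 ln(0.8116)
  = −0.75 × (-0.208748) = 0.156561 substitutions/site.
Under a molecular clock d = 2μt, so t = d/(2μ) = 0.156561 / (2 × 2.9 × 10^-8) = 2.70 million years.

2.70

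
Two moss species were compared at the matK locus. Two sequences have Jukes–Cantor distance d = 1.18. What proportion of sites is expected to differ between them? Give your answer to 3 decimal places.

p = (3/4)(1 − e^(−4d/3)) = 0.75 × (1 − e^(-1.573333)) = 0.75 × (1 − 0.207353) = 0.594485.

0.594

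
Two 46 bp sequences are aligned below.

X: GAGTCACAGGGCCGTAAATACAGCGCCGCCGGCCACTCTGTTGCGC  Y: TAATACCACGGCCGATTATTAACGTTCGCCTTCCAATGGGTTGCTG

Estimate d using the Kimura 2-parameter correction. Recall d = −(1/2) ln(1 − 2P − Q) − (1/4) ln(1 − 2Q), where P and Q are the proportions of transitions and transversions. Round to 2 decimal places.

0.78

Of 46 sites, 2 differences are transitions and 19 are transversions, so P = 2/46 ≈ 0.043478 and Q = 19/46 ≈ 0.413043.
Under the Kimura two-parameter model, d = −½ ln(1 − 2P − Q) − ¼ ln(1 − 2Q).
1 − 2P − Q = 0.500001, giving −½ ln(0.500001) = 0.346573.
1 − 2Q = 0.173914, giving −¼ ln(0.173914) = 0.437299.
d = 0.346573 + 0.437299 = 0.783872.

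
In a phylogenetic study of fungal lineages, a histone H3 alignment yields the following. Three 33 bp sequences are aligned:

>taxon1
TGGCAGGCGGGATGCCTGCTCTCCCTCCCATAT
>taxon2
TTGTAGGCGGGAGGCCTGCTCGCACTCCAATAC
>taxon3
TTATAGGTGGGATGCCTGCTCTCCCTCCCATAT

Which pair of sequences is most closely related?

taxon1 and taxon3

taxon1–taxon2: 7/33 differ, p = 0.212, d = 0.249.
taxon1–taxon3: 4/33 differ, p = 0.121, d = 0.132.
taxon2–taxon3: 7/33 differ, p = 0.212, d = 0.249.
The smallest distance is between taxon1 and taxon3.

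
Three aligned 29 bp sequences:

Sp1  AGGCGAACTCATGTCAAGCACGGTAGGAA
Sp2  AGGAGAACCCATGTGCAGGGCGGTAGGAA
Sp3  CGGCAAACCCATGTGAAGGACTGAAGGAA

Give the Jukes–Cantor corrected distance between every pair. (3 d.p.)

Sp1–Sp2: 6/29 sites differ → p ≈ 0.206897, d = −0.75 ln(1 − 0.275863) = 0.242081 ≈ 0.242.
Sp1–Sp3: 7/29 sites differ → p ≈ 0.241379, d = −0.75 ln(1 − 0.321839) = 0.291278 ≈ 0.291.
Sp2–Sp3: 7/29 sites differ → p ≈ 0.241379, d = −0.75 ln(1 − 0.321839) = 0.291278 ≈ 0.291.

d(Sp1,Sp2) = 0.242, d(Sp1,Sp3) = 0.291, d(Sp2,Sp3) = 0.291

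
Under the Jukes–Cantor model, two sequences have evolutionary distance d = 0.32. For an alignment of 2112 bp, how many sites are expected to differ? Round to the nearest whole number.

Invert JC69: p = (3/4)(1 − e^(−4d/3)) = 0.75 × (1 − e^(-0.426667)) = 0.75 × (1 − 0.652681) = 0.260489.
Expected differing sites = pL ≈ 0.260489 × 2112 = 550.152768 ≈ 550.

550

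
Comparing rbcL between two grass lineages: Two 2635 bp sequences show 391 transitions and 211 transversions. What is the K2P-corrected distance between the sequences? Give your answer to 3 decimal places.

0.280

P = 391/2635 ≈ 0.148387 and Q = 211/2635 ≈ 0.080076.
Under the Kimura two-parameter model, d = −½ ln(1 − 2P − Q) − ¼ ln(1 − 2Q).
1 − 2P − Q = 0.62315, giving −½ ln(0.62315) = 0.236484.
1 − 2Q = 0.839848, giving −¼ ln(0.839848) = 0.043634.
d = 0.236484 + 0.043634 = 0.280118.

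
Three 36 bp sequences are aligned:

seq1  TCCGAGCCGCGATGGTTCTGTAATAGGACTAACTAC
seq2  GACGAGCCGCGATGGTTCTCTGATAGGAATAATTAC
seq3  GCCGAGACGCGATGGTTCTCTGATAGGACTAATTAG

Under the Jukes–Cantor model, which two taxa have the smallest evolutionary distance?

seq2 and seq3

seq1–seq2: 6/36 differ, p = 0.167, d = 0.188.
seq1–seq3: 6/36 differ, p = 0.167, d = 0.188.
seq2–seq3: 4/36 differ, p = 0.111, d = 0.120.
The smallest distance is between seq2 and seq3.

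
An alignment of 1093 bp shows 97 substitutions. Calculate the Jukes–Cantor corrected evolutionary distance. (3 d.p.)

0.094

p = 97/1093 ≈ 0.088747.
d = −(3/4) ln(1 − 4p/3) = −0.75 ln(1 − 0.118329) = −0.75 ln(0.881671)
  = −0.75 × (-0.125936) = 0.094452 substitutions/site.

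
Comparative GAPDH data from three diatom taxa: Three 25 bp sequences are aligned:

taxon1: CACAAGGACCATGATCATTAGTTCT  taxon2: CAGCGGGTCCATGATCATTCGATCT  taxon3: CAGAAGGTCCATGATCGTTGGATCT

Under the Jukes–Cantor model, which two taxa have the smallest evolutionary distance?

taxon1–taxon2: 6/25 differ, p = 0.240, d = 0.289.
taxon1–taxon3: 5/25 differ, p = 0.200, d = 0.233.
taxon2–taxon3: 4/25 differ, p = 0.160, d = 0.180.
The smallest distance is between taxon2 and taxon3.

taxon2 and taxon3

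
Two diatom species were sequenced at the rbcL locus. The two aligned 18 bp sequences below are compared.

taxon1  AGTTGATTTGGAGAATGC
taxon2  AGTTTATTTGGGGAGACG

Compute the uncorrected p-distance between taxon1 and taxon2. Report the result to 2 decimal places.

0.33

The sequences differ at 6 of 18 positions (sites 5, 12, 15, 16, 17, 18).
p = 6/18 = 0.333333… ≈ 0.33 (to 2 d.p.).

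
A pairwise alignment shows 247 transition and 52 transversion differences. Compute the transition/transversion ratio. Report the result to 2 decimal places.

R = 247/52 = 4.75.

4.75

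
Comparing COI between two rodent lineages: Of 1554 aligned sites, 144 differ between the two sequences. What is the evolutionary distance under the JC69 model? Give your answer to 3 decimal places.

p = 144/1554 ≈ 0.092664.
d = −(3/4) ln(1 − 4p/3) = −0.75 ln(1 − 0.123552) = −0.75 ln(0.876448)
  = −0.75 × (-0.131878) = 0.098909 substitutions/site.

0.099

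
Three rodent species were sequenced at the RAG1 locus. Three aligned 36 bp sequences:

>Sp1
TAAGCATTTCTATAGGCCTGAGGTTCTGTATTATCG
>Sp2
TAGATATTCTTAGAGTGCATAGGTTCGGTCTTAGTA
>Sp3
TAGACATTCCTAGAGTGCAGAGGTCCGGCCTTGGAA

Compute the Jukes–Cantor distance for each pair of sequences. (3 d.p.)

Sp1–Sp2: 15/36 sites differ → p ≈ 0.416667, d = −0.75 ln(1 − 0.555556) = 0.608198 ≈ 0.608.
Sp1–Sp3: 15/36 sites differ → p ≈ 0.416667, d = −0.75 ln(1 − 0.555556) = 0.608198 ≈ 0.608.
Sp2–Sp3: 7/36 sites differ → p ≈ 0.194444, d = −0.75 ln(1 − 0.259259) = 0.225078 ≈ 0.225.

d(Sp1,Sp2) = 0.608, d(Sp1,Sp3) = 0.608, d(Sp2,Sp3) = 0.225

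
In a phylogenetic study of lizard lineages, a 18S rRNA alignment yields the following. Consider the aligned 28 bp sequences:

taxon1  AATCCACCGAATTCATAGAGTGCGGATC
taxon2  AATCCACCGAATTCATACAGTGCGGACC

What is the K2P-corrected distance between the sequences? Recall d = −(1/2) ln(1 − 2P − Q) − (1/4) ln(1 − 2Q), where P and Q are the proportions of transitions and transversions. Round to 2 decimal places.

0.08

Of 28 sites, 1 differences are transitions and 1 are transversions, so P = 1/28 ≈ 0.035714 and Q = 1/28 ≈ 0.035714.
Under the Kimura two-parameter model, d = −½ ln(1 − 2P − Q) − ¼ ln(1 − 2Q).
1 − 2P − Q = 0.892858, giving −½ ln(0.892858) = 0.056664.
1 − 2Q = 0.928572, giving −¼ ln(0.928572) = 0.018527.
d = 0.056664 + 0.018527 = 0.075191.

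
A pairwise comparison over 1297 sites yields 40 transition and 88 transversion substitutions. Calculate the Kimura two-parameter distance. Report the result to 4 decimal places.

P = 40/1297 ≈ 0.03084 and Q = 88/1297 ≈ 0.067849.
Under the Kimura two-parameter model, d = −½ ln(1 − 2P − Q) − ¼ ln(1 − 2Q).
1 − 2P − Q = 0.870471, giving −½ ln(0.870471) = 0.069360.
1 − 2Q = 0.864302, giving −¼ ln(0.864302) = 0.036458.
d = 0.069360 + 0.036458 = 0.105818.

0.1058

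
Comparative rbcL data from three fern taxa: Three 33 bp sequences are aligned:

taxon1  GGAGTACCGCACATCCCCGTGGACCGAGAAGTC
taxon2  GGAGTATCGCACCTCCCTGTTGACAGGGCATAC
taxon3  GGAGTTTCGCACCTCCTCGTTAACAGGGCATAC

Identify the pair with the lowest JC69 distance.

taxon1–taxon2: 9/33 differ, p = 0.273, d = 0.339.
taxon1–taxon3: 11/33 differ, p = 0.333, d = 0.441.
taxon2–taxon3: 4/33 differ, p = 0.121, d = 0.132.
The smallest distance is between taxon2 and taxon3.

taxon2 and taxon3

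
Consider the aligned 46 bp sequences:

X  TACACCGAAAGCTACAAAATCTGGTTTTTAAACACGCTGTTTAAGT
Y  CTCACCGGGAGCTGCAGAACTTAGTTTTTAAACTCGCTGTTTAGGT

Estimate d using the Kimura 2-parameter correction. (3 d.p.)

0.308

Of 46 sites, 9 differences are transitions and 2 are transversions, so P = 9/46 ≈ 0.195652 and Q = 2/46 ≈ 0.043478.
Under the Kimura two-parameter model, d = −½ ln(1 − 2P − Q) − ¼ ln(1 − 2Q).
1 − 2P − Q = 0.565218, giving −½ ln(0.565218) = 0.285272.
1 − 2Q = 0.913044, giving −¼ ln(0.913044) = 0.022743.
d = 0.285272 + 0.022743 = 0.308015.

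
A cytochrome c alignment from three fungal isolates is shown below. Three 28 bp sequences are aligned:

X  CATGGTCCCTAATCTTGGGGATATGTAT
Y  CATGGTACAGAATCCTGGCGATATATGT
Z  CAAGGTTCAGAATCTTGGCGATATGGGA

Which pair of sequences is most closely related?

Y and Z

X–Y: 7/28 differ, p = 0.250, d = 0.304.
X–Z: 8/28 differ, p = 0.286, d = 0.360.
Y–Z: 6/28 differ, p = 0.214, d = 0.252.
The smallest distance is between Y and Z.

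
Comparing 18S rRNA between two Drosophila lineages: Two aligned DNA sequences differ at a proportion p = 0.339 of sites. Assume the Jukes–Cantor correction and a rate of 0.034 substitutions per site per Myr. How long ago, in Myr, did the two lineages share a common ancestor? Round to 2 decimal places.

6.63

d = −(3/4) ln(1 − 4p/3) = −0.75 ln(1 − 0.452) = −0.75 ln(0.548)
  = −0.75 × (-0.601480) = 0.451110 substitutions/site.
Under a molecular clock d = 2μt, so t = d/(2μ) = 0.451110 / (2 × 0.034) = 6.63 Myr.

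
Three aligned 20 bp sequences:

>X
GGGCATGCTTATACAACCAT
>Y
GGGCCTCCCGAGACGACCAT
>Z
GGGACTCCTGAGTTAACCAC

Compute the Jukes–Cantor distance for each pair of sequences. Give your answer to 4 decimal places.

X–Y: 6/20 sites differ → p = 0.3, d = −0.75 ln(1 − 0.4) = 0.383119 ≈ 0.3831.
X–Z: 8/20 sites differ → p = 0.4, d = −0.75 ln(1 − 0.533333) = 0.571605 ≈ 0.5716.
Y–Z: 6/20 sites differ → p = 0.3, d = −0.75 ln(1 − 0.4) = 0.383119 ≈ 0.3831.

d(X,Y) = 0.3831, d(X,Z) = 0.5716, d(Y,Z) = 0.3831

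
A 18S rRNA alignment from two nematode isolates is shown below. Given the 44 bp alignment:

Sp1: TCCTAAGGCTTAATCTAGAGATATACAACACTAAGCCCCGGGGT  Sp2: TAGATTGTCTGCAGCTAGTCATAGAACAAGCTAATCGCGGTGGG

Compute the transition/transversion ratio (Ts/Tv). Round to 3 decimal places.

Transitions are A↔G and C↔T; transversions are all other mismatches.
Transitions: 1. Transversions: 20.
R = 1/20 = 0.050.

0.050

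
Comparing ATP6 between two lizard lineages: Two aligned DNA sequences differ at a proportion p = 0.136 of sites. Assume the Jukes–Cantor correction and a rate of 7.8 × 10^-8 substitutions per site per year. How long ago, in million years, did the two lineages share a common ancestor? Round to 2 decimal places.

d = −(3/4) ln(1 − 4p/3) = −0.75 ln(1 − 0.181333) = −0.75 ln(0.818667)
  = −0.75 × (-0.200078) = 0.150059 substitutions/site.
Under a molecular clock d = 2μt, so t = d/(2μ) = 0.150059 / (2 × 7.8 × 10^-8) = 0.96 million years.

0.96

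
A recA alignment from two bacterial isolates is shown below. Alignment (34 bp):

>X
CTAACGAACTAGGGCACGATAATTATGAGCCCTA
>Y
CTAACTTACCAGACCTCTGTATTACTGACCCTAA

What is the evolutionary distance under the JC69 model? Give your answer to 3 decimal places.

The sequences differ at 14 of 34 sites, so p = 14/34 ≈ 0.411765.
d = −(3/4) ln(1 − 4p/3) = −0.75 ln(1 − 0.54902) = −0.75 ln(0.45098)
  = −0.75 × (-0.796332) = 0.597249 substitutions/site.

0.597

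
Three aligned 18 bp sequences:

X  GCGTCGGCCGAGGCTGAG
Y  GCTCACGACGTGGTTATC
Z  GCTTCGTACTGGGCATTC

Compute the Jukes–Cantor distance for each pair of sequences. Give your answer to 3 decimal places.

X–Y: 10/18 sites differ → p ≈ 0.555556, d = −0.75 ln(1 − 0.740741) = 1.012446 ≈ 1.012.
X–Z: 9/18 sites differ → p = 0.5, d = −0.75 ln(1 − 0.666667) = 0.823960 ≈ 0.824.
Y–Z: 9/18 sites differ → p = 0.5, d = −0.75 ln(1 − 0.666667) = 0.823960 ≈ 0.824.

d(X,Y) = 1.012, d(X,Z) = 0.824, d(Y,Z) = 0.824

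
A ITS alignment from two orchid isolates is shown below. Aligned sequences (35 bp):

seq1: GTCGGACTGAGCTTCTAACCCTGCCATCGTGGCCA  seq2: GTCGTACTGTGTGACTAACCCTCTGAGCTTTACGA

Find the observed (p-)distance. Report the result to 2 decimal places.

0.37

The sequences differ at 13 of 35 positions.
p = 13/35 = 0.371428… ≈ 0.37 (to 2 d.p.).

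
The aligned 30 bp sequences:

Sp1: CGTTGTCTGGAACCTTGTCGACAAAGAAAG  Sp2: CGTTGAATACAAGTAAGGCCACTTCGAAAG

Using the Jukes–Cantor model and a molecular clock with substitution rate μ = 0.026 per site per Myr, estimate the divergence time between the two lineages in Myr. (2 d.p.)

The sequences differ at 13 of 30 sites, so p = 13/30 ≈ 0.433333.
d = −(3/4) ln(1 − 4p/3) = −0.75 ln(1 − 0.577777) = −0.75 ln(0.422223)
  = −0.75 × (-0.862222) = 0.646667 substitutions/site.
Under a molecular clock d = 2μt, so t = d/(2μ) = 0.646667 / (2 × 0.026) = 12.44 Myr.

12.44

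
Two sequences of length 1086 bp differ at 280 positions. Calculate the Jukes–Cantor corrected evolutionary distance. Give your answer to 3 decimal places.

0.316

p = 280/1086 ≈ 0.257827.
d = −(3/4) ln(1 − 4p/3) = −0.75 ln(1 − 0.343769) = −0.75 ln(0.656231)
  = −0.75 × (-0.421242) = 0.315932 substitutions/site.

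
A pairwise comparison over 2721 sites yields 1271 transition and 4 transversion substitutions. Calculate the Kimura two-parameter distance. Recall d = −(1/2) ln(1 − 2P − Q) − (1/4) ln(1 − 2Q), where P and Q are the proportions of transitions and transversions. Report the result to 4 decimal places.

P = 1271/2721 ≈ 0.467108 and Q = 4/2721 ≈ 0.00147.
Under the Kimura two-parameter model, d = −½ ln(1 − 2P − Q) − ¼ ln(1 − 2Q).
1 − 2P − Q = 0.064314, giving −½ ln(0.064314) = 1.371989.
1 − 2Q = 0.99706, giving −¼ ln(0.99706) = 0.000736.
d = 1.371989 + 0.000736 = 1.372725.

1.3727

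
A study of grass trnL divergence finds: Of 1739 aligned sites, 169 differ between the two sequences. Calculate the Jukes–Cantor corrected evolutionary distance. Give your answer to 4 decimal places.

p = 169/1739 ≈ 0.097182.
d = −(3/4) ln(1 − 4p/3) = −0.75 ln(1 − 0.129576) = −0.75 ln(0.870424)
  = −0.75 × (-0.138775) = 0.104081 substitutions/site.

0.1041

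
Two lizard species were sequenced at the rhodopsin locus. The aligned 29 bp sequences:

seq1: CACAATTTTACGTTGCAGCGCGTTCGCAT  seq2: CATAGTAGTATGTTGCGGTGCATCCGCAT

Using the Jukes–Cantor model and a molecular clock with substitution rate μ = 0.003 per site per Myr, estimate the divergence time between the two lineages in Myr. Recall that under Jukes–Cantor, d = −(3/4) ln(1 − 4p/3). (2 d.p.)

The sequences differ at 9 of 29 sites (3, 5, 7, 8, 11, 17, 19, 22, 24), so p = 9/29 ≈ 0.310345.
d = −(3/4) ln(1 − 4p/3) = −0.75 ln(1 − 0.413793) = −0.75 ln(0.586207)
  = −0.75 × (-0.534082) = 0.400562 substitutions/site.
Under a molecular clock d = 2μt, so t = d/(2μ) = 0.400562 / (2 × 0.003) = 66.76 Myr.

66.76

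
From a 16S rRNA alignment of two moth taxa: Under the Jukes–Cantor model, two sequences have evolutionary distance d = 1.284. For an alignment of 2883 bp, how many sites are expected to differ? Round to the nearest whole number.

Invert JC69: p = (3/4)(1 − e^(−4d/3)) = 0.75 × (1 − e^(-1.712)) = 0.75 × (1 − 0.180504) = 0.614622.
Expected differing sites = pL ≈ 0.614622 × 2883 = 1771.955226 ≈ 1772.

1772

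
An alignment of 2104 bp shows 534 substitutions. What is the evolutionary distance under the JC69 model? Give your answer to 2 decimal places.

p = 534/2104 ≈ 0.253802.
d = −(3/4) ln(1 − 4p/3) = −0.75 ln(1 − 0.338403) = −0.75 ln(0.661597)
  = −0.75 × (-0.413099) = 0.309824 substitutions/site.

0.31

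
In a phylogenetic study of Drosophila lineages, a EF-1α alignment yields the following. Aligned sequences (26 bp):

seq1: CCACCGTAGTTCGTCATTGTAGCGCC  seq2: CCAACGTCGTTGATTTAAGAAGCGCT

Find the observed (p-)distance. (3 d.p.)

The sequences differ at 10 of 26 positions (sites 4, 8, 12, 13, 15, 16, 17, 18, 20, 26).
p = 10/26 = 0.384615… ≈ 0.385 (to 3 d.p.).

0.385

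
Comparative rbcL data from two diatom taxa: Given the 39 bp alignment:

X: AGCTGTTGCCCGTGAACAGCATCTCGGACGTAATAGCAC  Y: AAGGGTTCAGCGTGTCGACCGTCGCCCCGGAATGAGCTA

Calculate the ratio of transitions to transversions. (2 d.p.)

Transitions are A↔G and C↔T; transversions are all other mismatches.
Transitions: 2. Transversions: 19.
R = 2/19 = 0.105263… ≈ 0.11 (to 2 d.p.).

0.11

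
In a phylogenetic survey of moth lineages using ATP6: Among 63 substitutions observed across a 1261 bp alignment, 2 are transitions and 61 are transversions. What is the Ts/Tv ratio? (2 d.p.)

R = 2/61 = 0.032786… ≈ 0.03 (to 2 d.p.).

0.03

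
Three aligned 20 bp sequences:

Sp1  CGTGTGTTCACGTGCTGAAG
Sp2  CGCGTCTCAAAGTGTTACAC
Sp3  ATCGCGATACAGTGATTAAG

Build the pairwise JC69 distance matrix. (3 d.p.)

Sp1–Sp2: 9/20 sites differ → p = 0.45, d = −0.75 ln(1 − 0.6) = 0.687218 ≈ 0.687.
Sp1–Sp3: 10/20 sites differ → p = 0.5, d = −0.75 ln(1 − 0.666667) = 0.823960 ≈ 0.824.
Sp2–Sp3: 11/20 sites differ → p = 0.55, d = −0.75 ln(1 − 0.733333) = 0.991316 ≈ 0.991.

d(Sp1,Sp2) = 0.687, d(Sp1,Sp3) = 0.824, d(Sp2,Sp3) = 0.991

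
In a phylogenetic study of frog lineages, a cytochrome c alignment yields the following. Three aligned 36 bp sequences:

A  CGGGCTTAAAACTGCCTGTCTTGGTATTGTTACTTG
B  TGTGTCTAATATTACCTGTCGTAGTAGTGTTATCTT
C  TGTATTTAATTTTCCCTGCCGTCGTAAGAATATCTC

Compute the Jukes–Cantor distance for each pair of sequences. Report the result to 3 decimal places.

A–B: 13/36 sites differ → p ≈ 0.361111, d = −0.75 ln(1 − 0.481481) = 0.492584 ≈ 0.493.
A–C: 18/36 sites differ → p = 0.5, d = −0.75 ln(1 − 0.666667) = 0.823960 ≈ 0.824.
B–C: 11/36 sites differ → p ≈ 0.305556, d = −0.75 ln(1 − 0.407408) = 0.392437 ≈ 0.392.

d(A,B) = 0.493, d(A,C) = 0.824, d(B,C) = 0.392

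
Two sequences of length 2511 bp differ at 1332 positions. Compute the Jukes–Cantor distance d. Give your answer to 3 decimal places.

0.921

p = 1332/2511 ≈ 0.530466.
d = −(3/4) ln(1 − 4p/3) = −0.75 ln(1 − 0.707288) = −0.75 ln(0.292712)
  = −0.75 × (-1.228566) = 0.921425 substitutions/site.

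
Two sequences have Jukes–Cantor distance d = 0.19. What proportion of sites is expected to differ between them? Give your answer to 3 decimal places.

0.168

p = (3/4)(1 − e^(−4d/3)) = 0.75 × (1 − e^(-0.253333)) = 0.75 × (1 − 0.776209) = 0.167843.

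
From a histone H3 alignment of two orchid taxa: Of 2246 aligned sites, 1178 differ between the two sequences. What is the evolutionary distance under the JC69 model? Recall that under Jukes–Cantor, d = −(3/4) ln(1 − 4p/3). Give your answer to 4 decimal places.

p = 1178/2246 ≈ 0.524488.
d = −(3/4) ln(1 − 4p/3) = −0.75 ln(1 − 0.699317) = −0.75 ln(0.300683)
  = −0.75 × (-1.201699) = 0.901274 substitutions/site.

0.9013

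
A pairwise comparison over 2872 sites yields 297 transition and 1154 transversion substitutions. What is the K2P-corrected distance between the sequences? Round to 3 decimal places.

0.876

P = 297/2872 ≈ 0.103412 and Q = 1154/2872 ≈ 0.401811.
Under the Kimura two-parameter model, d = −½ ln(1 − 2P − Q) − ¼ ln(1 − 2Q).
1 − 2P − Q = 0.391365, giving −½ ln(0.391365) = 0.469057.
1 − 2Q = 0.196378, giving −¼ ln(0.196378) = 0.406928.
d = 0.469057 + 0.406928 = 0.875985.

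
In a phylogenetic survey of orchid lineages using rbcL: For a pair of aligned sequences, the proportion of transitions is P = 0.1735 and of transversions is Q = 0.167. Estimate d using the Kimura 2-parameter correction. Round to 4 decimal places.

0.4624

Under the Kimura two-parameter model, d = −½ ln(1 − 2P − Q) − ¼ ln(1 − 2Q).
1 − 2P − Q = 0.486, giving −½ ln(0.486) = 0.360773.
1 − 2Q = 0.666, giving −¼ ln(0.666) = 0.101616.
d = 0.360773 + 0.101616 = 0.462389.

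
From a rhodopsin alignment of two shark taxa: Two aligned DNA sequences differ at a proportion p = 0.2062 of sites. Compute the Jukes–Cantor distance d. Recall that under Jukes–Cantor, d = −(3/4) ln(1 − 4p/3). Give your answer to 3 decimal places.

d = −(3/4) ln(1 − 4p/3) = −0.75 ln(1 − 0.274933) = −0.75 ln(0.725067)
  = −0.75 × (-0.321491) = 0.241118 substitutions/site.

0.241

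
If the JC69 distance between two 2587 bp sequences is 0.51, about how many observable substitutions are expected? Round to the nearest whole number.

957

Invert JC69: p = (3/4)(1 − e^(−4d/3)) = 0.75 × (1 − e^(-0.68)) = 0.75 × (1 − 0.506617) = 0.370037.
Expected differing sites = pL ≈ 0.370037 × 2587 = 957.285719 ≈ 957.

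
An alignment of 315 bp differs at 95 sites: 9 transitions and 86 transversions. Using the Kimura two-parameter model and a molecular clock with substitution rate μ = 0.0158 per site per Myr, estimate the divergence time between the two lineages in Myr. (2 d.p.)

12.59

P = 9/315 ≈ 0.028571 and Q = 86/315 ≈ 0.273016.
Under the Kimura two-parameter model, d = −½ ln(1 − 2P − Q) − ¼ ln(1 − 2Q).
1 − 2P − Q = 0.669842, giving −½ ln(0.669842) = 0.200357.
1 − 2Q = 0.453968, giving −¼ ln(0.453968) = 0.197432.
d = 0.200357 + 0.197432 = 0.397789.
Under a molecular clock d = 2μt, so t = d/(2μ) = 0.397789 / (2 × 0.0158) = 12.59 Myr.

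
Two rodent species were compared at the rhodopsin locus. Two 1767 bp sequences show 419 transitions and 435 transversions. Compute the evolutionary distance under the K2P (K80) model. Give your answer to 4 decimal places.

0.8067

P = 419/1767 ≈ 0.237125 and Q = 435/1767 ≈ 0.24618.
Under the Kimura two-parameter model, d = −½ ln(1 − 2P − Q) − ¼ ln(1 − 2Q).
1 − 2P − Q = 0.27957, giving −½ ln(0.27957) = 0.637251.
1 − 2Q = 0.50764, giving −¼ ln(0.50764) = 0.169496.
d = 0.637251 + 0.169496 = 0.806747.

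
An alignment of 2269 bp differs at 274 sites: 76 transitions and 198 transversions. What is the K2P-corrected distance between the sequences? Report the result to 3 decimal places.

P = 76/2269 ≈ 0.033495 and Q = 198/2269 ≈ 0.087263.
Under the Kimura two-parameter model, d = −½ ln(1 − 2P − Q) − ¼ ln(1 − 2Q).
1 − 2P − Q = 0.845747, giving −½ ln(0.845747) = 0.083768.
1 − 2Q = 0.825474, giving −¼ ln(0.825474) = 0.047949.
d = 0.083768 + 0.047949 = 0.131717.

0.132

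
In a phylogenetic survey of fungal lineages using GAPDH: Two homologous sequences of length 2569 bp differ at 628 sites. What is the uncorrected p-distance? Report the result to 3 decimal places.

0.244

p = 628/2569 = 0.244453… ≈ 0.244 (to 3 d.p.).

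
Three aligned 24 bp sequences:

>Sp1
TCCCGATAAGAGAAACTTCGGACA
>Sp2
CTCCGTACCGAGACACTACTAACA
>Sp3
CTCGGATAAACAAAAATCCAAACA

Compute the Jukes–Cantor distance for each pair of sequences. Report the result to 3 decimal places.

d(Sp1,Sp2) = 0.608, d(Sp1,Sp3) = 0.608, d(Sp2,Sp3) = 0.824

Sp1–Sp2: 10/24 sites differ → p ≈ 0.416667, d = −0.75 ln(1 − 0.555556) = 0.608198 ≈ 0.608.
Sp1–Sp3: 10/24 sites differ → p ≈ 0.416667, d = −0.75 ln(1 − 0.555556) = 0.608198 ≈ 0.608.
Sp2–Sp3: 12/24 sites differ → p = 0.5, d = −0.75 ln(1 − 0.666667) = 0.823960 ≈ 0.824.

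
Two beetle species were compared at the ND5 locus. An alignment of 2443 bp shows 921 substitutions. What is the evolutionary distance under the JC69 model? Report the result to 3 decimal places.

0.524

p = 921/2443 ≈ 0.376995.
d = −(3/4) ln(1 − 4p/3) = −0.75 ln(1 − 0.50266) = −0.75 ln(0.49734)
  = −0.75 × (-0.698481) = 0.523861 substitutions/site.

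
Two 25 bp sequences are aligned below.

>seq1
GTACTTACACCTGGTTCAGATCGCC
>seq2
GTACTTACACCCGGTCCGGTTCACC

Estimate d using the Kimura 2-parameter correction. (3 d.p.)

Of 25 sites, 4 differences are transitions and 1 are transversions, so P = 4/25 = 0.16 and Q = 1/25 = 0.04.
Under the Kimura two-parameter model, d = −½ ln(1 − 2P − Q) − ¼ ln(1 − 2Q).
1 − 2P − Q = 0.64, giving −½ ln(0.64) = 0.223144.
1 − 2Q = 0.92, giving −¼ ln(0.92) = 0.020845.
d = 0.223144 + 0.020845 = 0.243989.

0.244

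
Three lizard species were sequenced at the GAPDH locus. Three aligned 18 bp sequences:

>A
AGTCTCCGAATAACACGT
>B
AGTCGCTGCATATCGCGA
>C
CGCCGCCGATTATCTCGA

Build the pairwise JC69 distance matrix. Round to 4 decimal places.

d(A,B) = 0.4408, d(A,C) = 0.5482, d(B,C) = 0.4408

A–B: 6/18 sites differ → p ≈ 0.333333, d = −0.75 ln(1 − 0.444444) = 0.440839 ≈ 0.4408.
A–C: 7/18 sites differ → p ≈ 0.388889, d = −0.75 ln(1 − 0.518519) = 0.548166 ≈ 0.5482.
B–C: 6/18 sites differ → p ≈ 0.333333, d = −0.75 ln(1 − 0.444444) = 0.440839 ≈ 0.4408.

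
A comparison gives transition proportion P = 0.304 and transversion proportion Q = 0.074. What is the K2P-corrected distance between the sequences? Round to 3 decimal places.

Under the Kimura two-parameter model, d = −½ ln(1 − 2P − Q) − ¼ ln(1 − 2Q).
1 − 2P − Q = 0.318, giving −½ ln(0.318) = 0.572852.
1 − 2Q = 0.852, giving −¼ ln(0.852) = 0.040042.
d = 0.572852 + 0.040042 = 0.612894.

0.613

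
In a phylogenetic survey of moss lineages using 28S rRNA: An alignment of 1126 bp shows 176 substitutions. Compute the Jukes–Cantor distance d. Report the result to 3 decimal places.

p = 176/1126 ≈ 0.156306.
d = −(3/4) ln(1 − 4p/3) = −0.75 ln(1 − 0.208408) = −0.75 ln(0.791592)
  = −0.75 × (-0.233709) = 0.175282 substitutions/site.

0.175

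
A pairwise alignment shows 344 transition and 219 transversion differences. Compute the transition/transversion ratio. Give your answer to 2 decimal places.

1.57

R = 344/219 = 1.570776… ≈ 1.57 (to 2 d.p.).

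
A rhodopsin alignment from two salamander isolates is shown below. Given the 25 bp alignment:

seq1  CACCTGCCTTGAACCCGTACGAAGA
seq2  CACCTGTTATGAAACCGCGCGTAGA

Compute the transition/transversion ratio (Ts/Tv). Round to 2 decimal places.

Transitions are A↔G and C↔T; transversions are all other mismatches.
Transitions: 4. Transversions: 3.
R = 4/3 = 1.333333… ≈ 1.33 (to 2 d.p.).

1.33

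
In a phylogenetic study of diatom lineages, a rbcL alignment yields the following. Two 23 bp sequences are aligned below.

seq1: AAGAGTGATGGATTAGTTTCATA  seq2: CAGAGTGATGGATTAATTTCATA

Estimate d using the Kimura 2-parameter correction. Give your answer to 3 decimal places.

Of 23 sites, 1 differences are transitions and 1 are transversions, so P = 1/23 ≈ 0.043478 and Q = 1/23 ≈ 0.043478.
Under the Kimura two-parameter model, d = −½ ln(1 − 2P − Q) − ¼ ln(1 − 2Q).
1 − 2P − Q = 0.869566, giving −½ ln(0.869566) = 0.069881.
1 − 2Q = 0.913044, giving −¼ ln(0.913044) = 0.022743.
d = 0.069881 + 0.022743 = 0.092624.

0.093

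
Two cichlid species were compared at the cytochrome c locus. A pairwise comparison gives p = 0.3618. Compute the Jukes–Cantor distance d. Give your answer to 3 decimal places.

0.494

d = −(3/4) ln(1 − 4p/3) = −0.75 ln(1 − 0.4824) = −0.75 ln(0.5176)
  = −0.75 × (-0.658553) = 0.493915 substitutions/site.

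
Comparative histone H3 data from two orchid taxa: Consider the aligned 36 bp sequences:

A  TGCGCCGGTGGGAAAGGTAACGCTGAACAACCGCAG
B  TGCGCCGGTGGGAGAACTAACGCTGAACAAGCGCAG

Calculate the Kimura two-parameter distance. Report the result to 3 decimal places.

0.121

Of 36 sites, 2 differences are transitions and 2 are transversions, so P = 2/36 ≈ 0.055556 and Q = 2/36 ≈ 0.055556.
Under the Kimura two-parameter model, d = −½ ln(1 − 2P − Q) − ¼ ln(1 − 2Q).
1 − 2P − Q = 0.833332, giving −½ ln(0.833332) = 0.091162.
1 − 2Q = 0.888888, giving −¼ ln(0.888888) = 0.029446.
d = 0.091162 + 0.029446 = 0.120608.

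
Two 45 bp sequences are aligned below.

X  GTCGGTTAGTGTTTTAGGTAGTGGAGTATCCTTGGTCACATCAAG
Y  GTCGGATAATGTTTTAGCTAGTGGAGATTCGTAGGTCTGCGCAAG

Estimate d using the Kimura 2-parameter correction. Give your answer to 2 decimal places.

Of 45 sites, 1 differences are transitions and 10 are transversions, so P = 1/45 ≈ 0.022222 and Q = 10/45 ≈ 0.222222.
Under the Kimura two-parameter model, d = −½ ln(1 − 2P − Q) − ¼ ln(1 − 2Q).
1 − 2P − Q = 0.733334, giving −½ ln(0.733334) = 0.155077.
1 − 2Q = 0.555556, giving −¼ ln(0.555556) = 0.146946.
d = 0.155077 + 0.146946 = 0.302023.

0.30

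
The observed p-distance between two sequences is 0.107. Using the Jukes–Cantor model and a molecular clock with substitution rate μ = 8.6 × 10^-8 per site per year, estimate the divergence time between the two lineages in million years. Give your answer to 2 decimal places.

d = −(3/4) ln(1 − 4p/3) = −0.75 ln(1 − 0.142667) = −0.75 ln(0.857333)
  = −0.75 × (-0.153929) = 0.115447 substitutions/site.
Under a molecular clock d = 2μt, so t = d/(2μ) = 0.115447 / (2 × 8.6 × 10^-8) = 0.67 million years.

0.67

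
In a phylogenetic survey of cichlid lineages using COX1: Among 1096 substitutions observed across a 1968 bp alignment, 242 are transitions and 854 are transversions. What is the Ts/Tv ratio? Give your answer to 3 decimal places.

0.283

R = 242/854 = 0.283372… ≈ 0.283 (to 3 d.p.).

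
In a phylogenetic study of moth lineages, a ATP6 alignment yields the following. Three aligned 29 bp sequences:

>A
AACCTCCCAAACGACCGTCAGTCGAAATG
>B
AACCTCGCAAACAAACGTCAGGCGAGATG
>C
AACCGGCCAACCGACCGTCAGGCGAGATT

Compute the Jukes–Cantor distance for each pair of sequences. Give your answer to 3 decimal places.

A–B: 5/29 sites differ → p ≈ 0.172414, d = −0.75 ln(1 − 0.229885) = 0.195912 ≈ 0.196.
A–C: 6/29 sites differ → p ≈ 0.206897, d = −0.75 ln(1 − 0.275863) = 0.242081 ≈ 0.242.
B–C: 7/29 sites differ → p ≈ 0.241379, d = −0.75 ln(1 − 0.321839) = 0.291278 ≈ 0.291.

d(A,B) = 0.196, d(A,C) = 0.242, d(B,C) = 0.291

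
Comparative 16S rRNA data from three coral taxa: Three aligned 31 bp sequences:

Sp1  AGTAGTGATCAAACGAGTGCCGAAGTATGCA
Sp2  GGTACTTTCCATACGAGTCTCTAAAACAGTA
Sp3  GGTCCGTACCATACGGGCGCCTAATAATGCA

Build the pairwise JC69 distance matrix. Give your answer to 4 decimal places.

d(Sp1,Sp2) = 0.6913, d(Sp1,Sp3) = 0.5445, d(Sp2,Sp3) = 0.4806

Sp1–Sp2: 14/31 sites differ → p ≈ 0.451613, d = −0.75 ln(1 − 0.602151) = 0.691262 ≈ 0.6913.
Sp1–Sp3: 12/31 sites differ → p ≈ 0.387097, d = −0.75 ln(1 − 0.516129) = 0.544453 ≈ 0.5445.
Sp2–Sp3: 11/31 sites differ → p ≈ 0.354839, d = −0.75 ln(1 − 0.473119) = 0.480585 ≈ 0.4806.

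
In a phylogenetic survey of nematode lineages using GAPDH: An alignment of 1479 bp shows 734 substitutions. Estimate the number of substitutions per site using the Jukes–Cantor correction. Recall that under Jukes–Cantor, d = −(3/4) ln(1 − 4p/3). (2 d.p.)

0.81

p = 734/1479 ≈ 0.496281.
d = −(3/4) ln(1 − 4p/3) = −0.75 ln(1 − 0.661708) = −0.75 ln(0.338292)
  = −0.75 × (-1.083846) = 0.812885 substitutions/site.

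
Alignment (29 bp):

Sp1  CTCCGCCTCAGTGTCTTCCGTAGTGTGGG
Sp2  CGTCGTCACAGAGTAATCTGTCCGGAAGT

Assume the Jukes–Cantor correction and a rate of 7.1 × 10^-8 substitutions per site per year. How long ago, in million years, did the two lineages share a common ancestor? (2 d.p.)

5.45

The sequences differ at 14 of 29 sites, so p = 14/29 ≈ 0.482759.
d = −(3/4) ln(1 − 4p/3) = −0.75 ln(1 − 0.643679) = −0.75 ln(0.356321)
  = −0.75 × (-1.031923) = 0.773942 substitutions/site.
Under a molecular clock d = 2μt, so t = d/(2μ) = 0.773942 / (2 × 7.1 × 10^-8) = 5.45 million years.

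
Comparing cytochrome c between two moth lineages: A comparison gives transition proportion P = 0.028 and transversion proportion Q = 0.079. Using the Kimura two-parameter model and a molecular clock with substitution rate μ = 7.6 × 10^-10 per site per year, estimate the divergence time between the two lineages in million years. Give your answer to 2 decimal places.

Under the Kimura two-parameter model, d = −½ ln(1 − 2P − Q) − ¼ ln(1 − 2Q).
1 − 2P − Q = 0.865, giving −½ ln(0.865) = 0.072513.
1 − 2Q = 0.842, giving −¼ ln(0.842) = 0.042994.
d = 0.072513 + 0.042994 = 0.115507.
Under a molecular clock d = 2μt, so t = d/(2μ) = 0.115507 / (2 × 7.6 × 10^-10) = 75.99 million years.

75.99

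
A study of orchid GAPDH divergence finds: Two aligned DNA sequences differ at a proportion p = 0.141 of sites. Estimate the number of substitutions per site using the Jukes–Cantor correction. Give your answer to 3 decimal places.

0.156

d = −(3/4) ln(1 − 4p/3) = −0.75 ln(1 − 0.188) = −0.75 ln(0.812)
  = −0.75 × (-0.208255) = 0.156191 substitutions/site.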